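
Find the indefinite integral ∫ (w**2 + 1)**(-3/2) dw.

w/sqrt(w**2 + 1) + C

Substitute w = tan(θ), so dw = sec(θ)^2 dθ and the radical becomes sqrt(w**2 + 1) = sec(θ) by the Pythagorean identity.
Integrate the resulting trig expression in θ, then back-substitute tan(θ) = w, sec(θ) = sqrt(w**2 + 1) (absorbing any constant into C).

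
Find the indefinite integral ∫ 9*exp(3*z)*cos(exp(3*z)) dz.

Let u = exp(3*z), so du = (3*exp(3*z)) dz.
Rewriting, the integral becomes 3·∫ cos(u) du = 3·sin(u).
Substituting back, u = exp(3*z).

3*sin(exp(3*z)) + C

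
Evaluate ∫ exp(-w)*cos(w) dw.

Let I denote the integral. Integrate by parts with u = cos(w), dv = exp(-w) dw, so v = -exp(-w): I = -exp(-w)*cos(w) − ∫ exp(-w)*sin(w) dw.
Apply parts again with u = sin(w), dv = exp(-w) dw: ∫ exp(-w)*sin(w) dw = -exp(-w)*sin(w) + I. Substituting back brings back I: I = exp(-w)*sin(w) - exp(-w)*cos(w) − I.
Solving for I: (1 + 1)·I equals the remaining terms, so I = (1/2)·(exp(-w)*sin(w) - exp(-w)*cos(w)).

exp(-w)*sin(w)/2 - exp(-w)*cos(w)/2 + C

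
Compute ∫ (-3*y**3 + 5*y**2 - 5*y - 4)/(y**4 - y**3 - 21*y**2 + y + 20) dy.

Factor the denominator: (y - 5)*(y - 1)*(y + 1)*(y + 4).
Partial-fraction decomposition: -32/(15*(y + 4)) + 1/(4*(y + 1)) + 7/(40*(y - 1)) - 31/(24*(y - 5)).
Integrate each term: A/(y−a) contributes A·log|y−a|.

-31*log(y - 5)/24 + 7*log(y - 1)/40 + log(y + 1)/4 - 32*log(y + 4)/15 + C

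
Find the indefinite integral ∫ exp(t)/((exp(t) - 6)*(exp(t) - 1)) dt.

Let u = e^t, du = e^t dt.
The integral becomes ∫ du/((u-6)(u-1)); decompose into partial fractions.

log(exp(t) - 6)/5 - log(exp(t) - 1)/5 + C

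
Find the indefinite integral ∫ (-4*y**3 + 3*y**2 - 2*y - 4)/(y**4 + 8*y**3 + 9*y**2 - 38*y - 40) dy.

Factor the denominator: (y - 2)*(y + 1)*(y + 4)*(y + 5).
Partial-fraction decomposition: -83/(4*(y + 5)) + 154/(9*(y + 4)) - 5/(36*(y + 1)) - 2/(9*(y - 2)).
Integrate each term: A/(y−a) contributes A·log|y−a|.

-2*log(y - 2)/9 - 5*log(y + 1)/36 + 154*log(y + 4)/9 - 83*log(y + 5)/4 + C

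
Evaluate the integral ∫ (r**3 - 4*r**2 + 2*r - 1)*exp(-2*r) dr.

Use integration by parts with u = r**3 - 4*r**2 + 2*r - 1, dv = exp(-2*r) dr, so v = -exp(-2*r)/2.
Apply parts 3 times (tabular method): alternate signs, differentiate u down to 0, integrate dv up.

(-4*r**3 + 10*r**2 + 2*r + 5)*exp(-2*r)/8 + C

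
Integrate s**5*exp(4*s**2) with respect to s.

(8*s**4 - 4*s**2 + 1)*exp(4*s**2)/64 + C

Let u = s², du = 2s ds; rewrite as (1/2)∫ u^2·exp(4u) du.
Now integrate by parts 2 times.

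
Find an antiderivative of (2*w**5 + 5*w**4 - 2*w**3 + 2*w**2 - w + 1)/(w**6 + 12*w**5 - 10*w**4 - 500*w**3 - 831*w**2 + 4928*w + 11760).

1019*log(w - 5)/1152 - 3229*log(w - 4)/6776 - 5*log(w + 3)/896 + 67*log(w + 4)/72 + 1937*log(w + 7)/2904 + 2313/(176*w + 1232) + C

Factor the denominator: (w - 5)*(w - 4)*(w + 3)*(w + 4)*(w + 7)**2.
Partial-fraction decomposition: 1937/(2904*(w + 7)) - 2313/(176*(w + 7)**2) + 67/(72*(w + 4)) - 5/(896*(w + 3)) - 3229/(6776*(w - 4)) + 1019/(1152*(w - 5)).
Integrate each term; A/(w−a) gives A·log|w−a|; A/(w−a)² gives −A/(w−a).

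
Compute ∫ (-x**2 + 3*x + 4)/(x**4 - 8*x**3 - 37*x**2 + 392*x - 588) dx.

-12*log(x - 7)/35 + 7*log(x - 6)/26 + log(x - 2)/30 + 11*log(x + 7)/273 + C

Factor the denominator: (x - 7)*(x - 6)*(x - 2)*(x + 7).
Partial-fraction decomposition: 11/(273*(x + 7)) + 1/(30*(x - 2)) + 7/(26*(x - 6)) - 12/(35*(x - 7)).
Integrate each term: A/(x−a) contributes A·log|x−a|.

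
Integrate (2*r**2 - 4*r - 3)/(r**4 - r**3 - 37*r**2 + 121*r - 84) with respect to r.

13*log(r - 4)/33 - 3*log(r - 3)/20 - 5*log(r - 1)/48 - 123*log(r + 7)/880 + C

Factor the denominator: (r - 4)*(r - 3)*(r - 1)*(r + 7).
Partial-fraction decomposition: -123/(880*(r + 7)) - 5/(48*(r - 1)) - 3/(20*(r - 3)) + 13/(33*(r - 4)).
Integrate each term: A/(r−a) contributes A·log|r−a|.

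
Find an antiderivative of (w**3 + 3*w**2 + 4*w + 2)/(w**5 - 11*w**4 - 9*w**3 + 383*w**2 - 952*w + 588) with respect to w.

Factor the denominator: (w - 7)**2*(w - 2)*(w - 1)*(w + 6).
Partial-fraction decomposition: -5/(364*(w + 6)) - 5/(126*(w - 1)) + 3/(20*(w - 2)) - 113/(1170*(w - 7)) + 4/(3*(w - 7)**2).
Integrate each term; A/(w−a) gives A·log|w−a|; A/(w−a)² gives −A/(w−a).

-113*log(w - 7)/1170 + 3*log(w - 2)/20 - 5*log(w - 1)/126 - 5*log(w + 6)/364 - 4/(3*w - 21) + C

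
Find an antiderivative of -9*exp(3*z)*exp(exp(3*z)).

-3*exp(exp(3*z)) + C

Let u = exp(3*z), so du = (3*exp(3*z)) dz.
Rewriting, the integral becomes -3·∫ e^u du = -3·e^u.
Substituting back, u = exp(3*z).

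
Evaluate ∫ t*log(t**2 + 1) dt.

Let u = t**2 + 1, so du = (2*t) dt.
The integral becomes (1/2)·∫ log(u) du; integrate by parts with u′=log(u), dv′=du.

t**2*log(t**2 + 1)/2 - t**2/2 + log(t**2 + 1)/2 + C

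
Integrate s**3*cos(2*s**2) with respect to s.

Let u = s², du = 2s ds; rewrite as (1/2)∫ u^1·cos(2u) du.
Now integrate by parts 1 time.

s**2*sin(2*s**2)/4 + cos(2*s**2)/8 + C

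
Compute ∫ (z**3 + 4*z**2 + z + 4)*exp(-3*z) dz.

(-9*z**3 - 45*z**2 - 39*z - 49)*exp(-3*z)/27 + C

Use integration by parts with u = z**3 + 4*z**2 + z + 4, dv = exp(-3*z) dz, so v = -exp(-3*z)/3.
Apply parts 3 times (tabular method): alternate signs, differentiate u down to 0, integrate dv up.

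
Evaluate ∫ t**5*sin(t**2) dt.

Let u = t², du = 2t dt; rewrite as (1/2)∫ u^2·sin(1u) du.
Now integrate by parts 2 times.

-t**4*cos(t**2)/2 + t**2*sin(t**2) + cos(t**2) + C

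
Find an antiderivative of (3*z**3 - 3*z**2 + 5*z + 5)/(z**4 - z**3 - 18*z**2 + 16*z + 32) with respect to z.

169*log(z - 4)/80 - 3*log(z - 2)/4 - 2*log(z + 1)/15 + 85*log(z + 4)/48 + C

Factor the denominator: (z - 4)*(z - 2)*(z + 1)*(z + 4).
Partial-fraction decomposition: 85/(48*(z + 4)) - 2/(15*(z + 1)) - 3/(4*(z - 2)) + 169/(80*(z - 4)).
Integrate each term: A/(z−a) contributes A·log|z−a|.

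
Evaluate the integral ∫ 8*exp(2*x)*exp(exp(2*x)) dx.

4*exp(exp(2*x)) + C

Let u = exp(2*x), so du = (2*exp(2*x)) dx.
Rewriting, the integral becomes 4·∫ e^u du = 4·e^u.
Substituting back, u = exp(2*x).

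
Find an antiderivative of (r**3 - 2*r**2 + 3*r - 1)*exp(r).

Use integration by parts with u = r**3 - 2*r**2 + 3*r - 1, dv = exp(r) dr, so v = exp(r).
Apply parts 3 times (tabular method): alternate signs, differentiate u down to 0, integrate dv up.

(r**3 - 5*r**2 + 13*r - 14)*exp(r) + C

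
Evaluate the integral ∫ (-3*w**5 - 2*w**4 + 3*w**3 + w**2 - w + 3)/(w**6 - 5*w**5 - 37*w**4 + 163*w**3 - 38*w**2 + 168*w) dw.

log(w)/56 - 54149*log(w - 7)/13650 + 3377*log(w - 4)/2040 - 6711*log(w + 6)/9620 - 273*log(w**2 + 1)/62900 - 1211*atan(w)/31450 + C

Factor the denominator: w*(w - 7)*(w - 4)*(w + 6)*(w**2 + 1).
Partial-fraction decomposition: -7*(39*w + 173)/(31450*(w**2 + 1)) - 6711/(9620*(w + 6)) + 3377/(2040*(w - 4)) - 54149/(13650*(w - 7)) + 1/(56*w).
Integrate each term; A/(w−a) gives A·log|w−a|; the (Bw+D)/(w²+p²) term gives a log and an atan.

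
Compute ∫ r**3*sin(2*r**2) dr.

-r**2*cos(2*r**2)/4 + sin(2*r**2)/8 + C

Let u = r², du = 2r dr; rewrite as (1/2)∫ u^1·sin(2u) du.
Now integrate by parts 1 time.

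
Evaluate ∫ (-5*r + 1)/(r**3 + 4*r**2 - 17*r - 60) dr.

Factor the denominator: (r - 4)*(r + 3)*(r + 5).
Partial-fraction decomposition: 13/(9*(r + 5)) - 8/(7*(r + 3)) - 19/(63*(r - 4)).
Integrate each term: A/(r−a) contributes A·log|r−a|.

-19*log(r - 4)/63 - 8*log(r + 3)/7 + 13*log(r + 5)/9 + C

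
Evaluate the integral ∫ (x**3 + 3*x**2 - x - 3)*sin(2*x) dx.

Use integration by parts with u = x**3 + 3*x**2 - x - 3, dv = sin(2*x) dx, so v = -cos(2*x)/2.
Apply parts 3 times (tabular method): alternate signs, differentiate u down to 0, integrate dv up.

-x**3*cos(2*x)/2 + 3*x**2*sin(2*x)/4 - 3*x**2*cos(2*x)/2 + 3*x*sin(2*x)/2 + 5*x*cos(2*x)/4 - 5*sin(2*x)/8 + 9*cos(2*x)/4 + C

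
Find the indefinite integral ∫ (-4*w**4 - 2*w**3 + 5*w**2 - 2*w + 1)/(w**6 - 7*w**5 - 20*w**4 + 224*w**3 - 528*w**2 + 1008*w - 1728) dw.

-5447*log(w - 6)/2880 + 1079*log(w - 4)/400 - 26*log(w - 3)/27 + 4559*log(w + 6)/43200 + 41*log(w**2 + 4)/1600 + atan(w/2)/25 + C

Factor the denominator: (w - 6)*(w - 4)*(w - 3)*(w + 6)*(w**2 + 4).
Partial-fraction decomposition: (41*w + 64)/(800*(w**2 + 4)) + 4559/(43200*(w + 6)) - 26/(27*(w - 3)) + 1079/(400*(w - 4)) - 5447/(2880*(w - 6)).
Integrate each term; A/(w−a) gives A·log|w−a|; the (Bw+D)/(w²+p²) term gives a log and an atan.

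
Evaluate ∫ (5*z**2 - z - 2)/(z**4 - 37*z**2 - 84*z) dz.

log(z)/42 + 118*log(z - 7)/385 + 23*log(z + 3)/15 - 41*log(z + 4)/22 + C

Factor the denominator: z*(z - 7)*(z + 3)*(z + 4).
Partial-fraction decomposition: -41/(22*(z + 4)) + 23/(15*(z + 3)) + 118/(385*(z - 7)) + 1/(42*z).
Integrate each term: A/(z−a) contributes A·log|z−a|.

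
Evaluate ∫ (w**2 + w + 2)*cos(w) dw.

w**2*sin(w) + w*sin(w) + 2*w*cos(w) + cos(w) + C

Use integration by parts with u = w**2 + w + 2, dv = cos(w) dw, so v = sin(w).
Apply parts 2 times (tabular method): alternate signs, differentiate u down to 0, integrate dv up.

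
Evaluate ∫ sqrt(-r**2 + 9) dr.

Substitute r = 3·sin(θ), so dr = 3·cos(θ) dθ and the radical becomes sqrt(-r**2 + 9) = 3·cos(θ) by the Pythagorean identity.
Integrate the resulting trig expression in θ, then back-substitute θ = asin(r/3), sin(θ) = r/3, cos(θ) = sqrt(-r**2 + 9)/3 (absorbing any constant into C).

r*sqrt(-r**2 + 9)/2 + 9*asin(r/3)/2 + C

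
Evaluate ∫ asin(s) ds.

Use integration by parts with u = arcsin(s), dv = ds.
Then du = 1/sqrt(-s**2 + 1) ds.

s*asin(s) + sqrt(-s**2 + 1) + C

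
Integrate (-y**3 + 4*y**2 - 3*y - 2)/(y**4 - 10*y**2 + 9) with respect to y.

-log(y - 3)/24 + log(y - 1)/8 + 3*log(y + 1)/8 - 35*log(y + 3)/24 + C

Factor the denominator: (y - 3)*(y - 1)*(y + 1)*(y + 3).
Partial-fraction decomposition: -35/(24*(y + 3)) + 3/(8*(y + 1)) + 1/(8*(y - 1)) - 1/(24*(y - 3)).
Integrate each term: A/(y−a) contributes A·log|y−a|.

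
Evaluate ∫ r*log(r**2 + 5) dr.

Let u = r**2 + 5, so du = (2*r) dr.
The integral becomes (1/2)·∫ log(u) du; integrate by parts with u′=log(u), dv′=du.

r**2*log(r**2 + 5)/2 - r**2/2 + 5*log(r**2 + 5)/2 + C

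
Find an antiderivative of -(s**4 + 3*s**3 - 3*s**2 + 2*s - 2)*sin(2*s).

s**4*cos(2*s)/2 - s**3*sin(2*s) + 3*s**3*cos(2*s)/2 - 9*s**2*sin(2*s)/4 - 3*s**2*cos(2*s) + 3*s*sin(2*s) - 5*s*cos(2*s)/4 + 5*sin(2*s)/8 + cos(2*s)/2 + C

Use integration by parts with u = s**4 + 3*s**3 - 3*s**2 + 2*s - 2, dv = -sin(2*s) ds, so v = cos(2*s)/2.
Apply parts 4 times (tabular method): alternate signs, differentiate u down to 0, integrate dv up.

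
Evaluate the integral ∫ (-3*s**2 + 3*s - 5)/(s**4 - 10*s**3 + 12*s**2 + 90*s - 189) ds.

Factor the denominator: (s - 7)*(s - 3)**2*(s + 3).
Partial-fraction decomposition: 41/(360*(s + 3)) + 203/(288*(s - 3)) + 23/(24*(s - 3)**2) - 131/(160*(s - 7)).
Integrate each term; A/(s−a) gives A·log|s−a|; A/(s−a)² gives −A/(s−a).

-131*log(s - 7)/160 + 203*log(s - 3)/288 + 41*log(s + 3)/360 - 23/(24*s - 72) + C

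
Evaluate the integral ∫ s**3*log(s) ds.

s**4*log(s)/4 - s**4/16 + C

Use integration by parts with u = log(s), dv = s**3 ds.
Then du = 1/s ds and v = s**4/4.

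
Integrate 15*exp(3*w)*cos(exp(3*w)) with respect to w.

5*sin(exp(3*w)) + C

Let u = exp(3*w), so du = (3*exp(3*w)) dw.
Rewriting, the integral becomes 5·∫ cos(u) du = 5·sin(u).
Substituting back, u = exp(3*w).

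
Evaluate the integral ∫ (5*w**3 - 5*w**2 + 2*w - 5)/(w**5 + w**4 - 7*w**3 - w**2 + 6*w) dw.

Factor the denominator: w*(w - 2)*(w - 1)*(w + 1)*(w + 3).
Partial-fraction decomposition: -191/(120*(w + 3)) + 17/(12*(w + 1)) + 3/(8*(w - 1)) + 19/(30*(w - 2)) - 5/(6*w).
Integrate each term: A/(w−a) contributes A·log|w−a|.

-5*log(w)/6 + 19*log(w - 2)/30 + 3*log(w - 1)/8 + 17*log(w + 1)/12 - 191*log(w + 3)/120 + C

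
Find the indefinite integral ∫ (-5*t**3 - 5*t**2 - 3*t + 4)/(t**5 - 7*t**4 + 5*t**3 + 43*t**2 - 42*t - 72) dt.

Factor the denominator: (t - 4)*(t - 3)**2*(t + 1)*(t + 2).
Partial-fraction decomposition: 1/(5*(t + 2)) - 7/(80*(t + 1)) + 1079/(80*(t - 3)) + 37/(4*(t - 3)**2) - 68/(5*(t - 4)).
Integrate each term; A/(t−a) gives A·log|t−a|; A/(t−a)² gives −A/(t−a).

-68*log(t - 4)/5 + 1079*log(t - 3)/80 - 7*log(t + 1)/80 + log(t + 2)/5 - 37/(4*t - 12) + C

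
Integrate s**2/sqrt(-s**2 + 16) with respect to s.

Substitute s = 4·sin(θ), so ds = 4·cos(θ) dθ and the radical becomes sqrt(-s**2 + 16) = 4·cos(θ) by the Pythagorean identity.
Integrate the resulting trig expression in θ, then back-substitute θ = asin(s/4), sin(θ) = s/4, cos(θ) = sqrt(-s**2 + 16)/4 (absorbing any constant into C).

-s*sqrt(-s**2 + 16)/2 + 8*asin(s/4) + C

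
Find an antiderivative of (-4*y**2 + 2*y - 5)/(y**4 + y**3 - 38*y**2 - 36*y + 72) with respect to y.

-137*log(y - 6)/480 + log(y - 1)/15 - 25*log(y + 2)/96 + 23*log(y + 6)/48 + C

Factor the denominator: (y - 6)*(y - 1)*(y + 2)*(y + 6).
Partial-fraction decomposition: 23/(48*(y + 6)) - 25/(96*(y + 2)) + 1/(15*(y - 1)) - 137/(480*(y - 6)).
Integrate each term: A/(y−a) contributes A·log|y−a|.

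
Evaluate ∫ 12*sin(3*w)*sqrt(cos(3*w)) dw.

-8*cos(3*w)**(3/2)/3 + C

Let u = cos(3*w), so du = (-3*sin(3*w)) dw.
Rewriting, the integral becomes -4·∫ √u du = -4·(2/3)u^(3/2).
Substituting back, u = cos(3*w).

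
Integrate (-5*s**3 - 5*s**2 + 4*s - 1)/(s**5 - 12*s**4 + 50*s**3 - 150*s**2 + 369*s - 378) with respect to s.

-1933*log(s - 7)/1160 + 169*log(s - 3)/72 - 53*log(s - 2)/65 + 913*log(s**2 + 9)/13572 + 1418*atan(s/3)/3393 + C

Factor the denominator: (s - 7)*(s - 3)*(s - 2)*(s**2 + 9).
Partial-fraction decomposition: (913*s + 8508)/(6786*(s**2 + 9)) - 53/(65*(s - 2)) + 169/(72*(s - 3)) - 1933/(1160*(s - 7)).
Integrate each term; A/(s−a) gives A·log|s−a|; the (Bs+D)/(s²+p²) term gives a log and an atan.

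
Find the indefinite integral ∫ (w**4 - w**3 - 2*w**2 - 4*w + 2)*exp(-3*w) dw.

Use integration by parts with u = w**4 - w**3 - 2*w**2 - 4*w + 2, dv = exp(-3*w) dw, so v = -exp(-3*w)/3.
Apply parts 4 times (tabular method): alternate signs, differentiate u down to 0, integrate dv up.

(-27*w**4 - 9*w**3 + 45*w**2 + 138*w - 8)*exp(-3*w)/81 + C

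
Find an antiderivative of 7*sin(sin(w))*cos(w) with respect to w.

Let u = sin(w), so du = (cos(w)) dw.
Rewriting, the integral becomes 7·∫ sin(u) du = 7·-cos(u).
Substituting back, u = sin(w).

-7*cos(sin(w)) + C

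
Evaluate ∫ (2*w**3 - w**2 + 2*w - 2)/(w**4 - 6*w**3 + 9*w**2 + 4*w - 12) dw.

Factor the denominator: (w - 3)*(w - 2)**2*(w + 1).
Partial-fraction decomposition: 7/(36*(w + 1)) - 94/(9*(w - 2)) - 14/(3*(w - 2)**2) + 49/(4*(w - 3)).
Integrate each term; A/(w−a) gives A·log|w−a|; A/(w−a)² gives −A/(w−a).

49*log(w - 3)/4 - 94*log(w - 2)/9 + 7*log(w + 1)/36 + 14/(3*w - 6) + C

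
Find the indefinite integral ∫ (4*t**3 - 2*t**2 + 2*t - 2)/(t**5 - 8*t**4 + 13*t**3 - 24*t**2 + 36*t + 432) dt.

401*log(t - 6)/360 - 23*log(t - 4)/30 - 23*log(t + 2)/312 - 16*log(t**2 + 9)/117 + 46*atan(t/3)/585 + C

Factor the denominator: (t - 6)*(t - 4)*(t + 2)*(t**2 + 9).
Partial-fraction decomposition: -2*(80*t - 69)/(585*(t**2 + 9)) - 23/(312*(t + 2)) - 23/(30*(t - 4)) + 401/(360*(t - 6)).
Integrate each term; A/(t−a) gives A·log|t−a|; the (Bt+D)/(t²+p²) term gives a log and an atan.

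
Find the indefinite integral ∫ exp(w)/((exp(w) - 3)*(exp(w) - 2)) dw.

Let u = e^w, du = e^w dw.
The integral becomes ∫ du/((u-2)(u-3)); decompose into partial fractions.

log(exp(w) - 3) - log(exp(w) - 2) + C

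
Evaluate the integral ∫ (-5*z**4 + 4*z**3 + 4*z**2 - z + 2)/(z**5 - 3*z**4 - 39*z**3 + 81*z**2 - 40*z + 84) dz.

-5221*log(z - 7)/1625 + 4*log(z - 2)/25 - 899*log(z + 6)/481 - 361*log(z**2 + 1)/9250 - 202*atan(z)/4625 + C

Factor the denominator: (z - 7)*(z - 2)*(z + 6)*(z**2 + 1).
Partial-fraction decomposition: -(361*z + 202)/(4625*(z**2 + 1)) - 899/(481*(z + 6)) + 4/(25*(z - 2)) - 5221/(1625*(z - 7)).
Integrate each term; A/(z−a) gives A·log|z−a|; the (Bz+D)/(z²+p²) term gives a log and an atan.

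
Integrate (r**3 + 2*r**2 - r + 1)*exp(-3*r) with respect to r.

(-3*r**3 - 9*r**2 - 3*r - 4)*exp(-3*r)/9 + C

Use integration by parts with u = r**3 + 2*r**2 - r + 1, dv = exp(-3*r) dr, so v = -exp(-3*r)/3.
Apply parts 3 times (tabular method): alternate signs, differentiate u down to 0, integrate dv up.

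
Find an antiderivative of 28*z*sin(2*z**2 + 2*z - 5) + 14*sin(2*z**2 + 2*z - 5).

-7*cos(2*z**2 + 2*z - 5) + C

Let u = 2*z**2 + 2*z - 5, so du = (4*z + 2) dz.
Rewriting, the integral becomes 7·∫ sin(u) du = 7·-cos(u).
Substituting back, u = 2*z**2 + 2*z - 5.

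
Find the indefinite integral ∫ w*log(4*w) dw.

Use integration by parts with u = log(4*w), dv = w dw.
Then du = 1/w dw and v = w**2/2.

w**2*(log(w) + 2*log(2))/2 - w**2/4 + C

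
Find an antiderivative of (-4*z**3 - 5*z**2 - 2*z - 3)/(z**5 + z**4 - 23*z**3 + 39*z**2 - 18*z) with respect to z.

Factor the denominator: z*(z - 3)*(z - 1)**2*(z + 6).
Partial-fraction decomposition: 11/(42*(z + 6)) + 15/(14*(z - 1)) + (z - 1)**(-2) - 3/(2*(z - 3)) + 1/(6*z).
Integrate each term; A/(z−a) gives A·log|z−a|; A/(z−a)² gives −A/(z−a).

log(z)/6 - 3*log(z - 3)/2 + 15*log(z - 1)/14 + 11*log(z + 6)/42 - 1/(z - 1) + C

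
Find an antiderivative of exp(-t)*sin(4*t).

-exp(-t)*sin(4*t)/17 - 4*exp(-t)*cos(4*t)/17 + C

Let I denote the integral. Integrate by parts with u = sin(4*t), dv = exp(-t) dt, so v = -exp(-t): I = -exp(-t)*sin(4*t) + 4·∫ exp(-t)*cos(4*t) dt.
Apply parts again with u = cos(4*t), dv = exp(-t) dt: ∫ exp(-t)*cos(4*t) dt = -exp(-t)*cos(4*t) − 4·I. Substituting back brings back I: I = -exp(-t)*sin(4*t) - 4*exp(-t)*cos(4*t) − 16·I.
Solving for I: (1 + 16)·I equals the remaining terms, so I = (1/17)·(-exp(-t)*sin(4*t) - 4*exp(-t)*cos(4*t)).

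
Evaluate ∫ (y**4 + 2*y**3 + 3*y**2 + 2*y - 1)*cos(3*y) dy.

Use integration by parts with u = y**4 + 2*y**3 + 3*y**2 + 2*y - 1, dv = cos(3*y) dy, so v = sin(3*y)/3.
Apply parts 4 times (tabular method): alternate signs, differentiate u down to 0, integrate dv up.

y**4*sin(3*y)/3 + 2*y**3*sin(3*y)/3 + 4*y**3*cos(3*y)/9 + 5*y**2*sin(3*y)/9 + 2*y**2*cos(3*y)/3 + 2*y*sin(3*y)/9 + 10*y*cos(3*y)/27 - 37*sin(3*y)/81 + 2*cos(3*y)/27 + C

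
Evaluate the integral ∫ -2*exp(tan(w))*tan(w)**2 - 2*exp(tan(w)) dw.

-2*exp(tan(w)) + C

Let u = tan(w), so du = (tan(w)**2 + 1) dw.
Rewriting, the integral becomes -2·∫ e^u du = -2·e^u.
Substituting back, u = tan(w).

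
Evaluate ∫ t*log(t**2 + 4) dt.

Let u = t**2 + 4, so du = (2*t) dt.
The integral becomes (1/2)·∫ log(u) du; integrate by parts with u′=log(u), dv′=du.

t**2*log(t**2 + 4)/2 - t**2/2 + 2*log(t**2 + 4) + C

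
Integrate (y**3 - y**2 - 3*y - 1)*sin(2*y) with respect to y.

Use integration by parts with u = y**3 - y**2 - 3*y - 1, dv = sin(2*y) dy, so v = -cos(2*y)/2.
Apply parts 3 times (tabular method): alternate signs, differentiate u down to 0, integrate dv up.

-y**3*cos(2*y)/2 + 3*y**2*sin(2*y)/4 + y**2*cos(2*y)/2 - y*sin(2*y)/2 + 9*y*cos(2*y)/4 - 9*sin(2*y)/8 + cos(2*y)/4 + C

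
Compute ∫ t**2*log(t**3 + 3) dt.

t**3*log(t**3 + 3)/3 - t**3/3 + log(t**3 + 3) + C

Let u = t**3 + 3, so du = (3*t**2) dt.
The integral becomes (1/3)·∫ log(u) du; integrate by parts with u′=log(u), dv′=du.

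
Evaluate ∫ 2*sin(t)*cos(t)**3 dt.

-cos(t)**4/2 + C

Let u = cos(t), so du = (-sin(t)) dt.
Rewriting, the integral becomes -2·∫ u^3 du = -2·u^4/4.
Substituting back, u = cos(t).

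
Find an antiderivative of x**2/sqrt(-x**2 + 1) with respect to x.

Substitute x = sin(θ), so dx = cos(θ) dθ and the radical becomes sqrt(-x**2 + 1) = cos(θ) by the Pythagorean identity.
Integrate the resulting trig expression in θ, then back-substitute θ = asin(x), sin(θ) = x, cos(θ) = sqrt(-x**2 + 1) (absorbing any constant into C).

-x*sqrt(-x**2 + 1)/2 + asin(x)/2 + C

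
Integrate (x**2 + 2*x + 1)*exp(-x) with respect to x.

(-x**2 - 4*x - 5)*exp(-x) + C

Use integration by parts with u = x**2 + 2*x + 1, dv = exp(-x) dx, so v = -exp(-x).
Apply parts 2 times (tabular method): alternate signs, differentiate u down to 0, integrate dv up.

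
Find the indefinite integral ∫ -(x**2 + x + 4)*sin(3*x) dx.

Use integration by parts with u = x**2 + x + 4, dv = -sin(3*x) dx, so v = cos(3*x)/3.
Apply parts 2 times (tabular method): alternate signs, differentiate u down to 0, integrate dv up.

x**2*cos(3*x)/3 - 2*x*sin(3*x)/9 + x*cos(3*x)/3 - sin(3*x)/9 + 34*cos(3*x)/27 + C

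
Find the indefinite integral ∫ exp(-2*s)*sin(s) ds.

Let I denote the integral. Integrate by parts with u = sin(s), dv = exp(-2*s) ds, so v = -exp(-2*s)/2: I = -exp(-2*s)*sin(s)/2 + (1/2)·∫ exp(-2*s)*cos(s) ds.
Apply parts again with u = cos(s), dv = exp(-2*s) ds: ∫ exp(-2*s)*cos(s) ds = -exp(-2*s)*cos(s)/2 − (1/2)·I. Substituting back brings back I: I = -exp(-2*s)*sin(s)/2 - exp(-2*s)*cos(s)/4 − (1/4)·I.
Solving for I: (1 + 1/4)·I equals the remaining terms, so I = (4/5)·(-exp(-2*s)*sin(s)/2 - exp(-2*s)*cos(s)/4).

-2*exp(-2*s)*sin(s)/5 - exp(-2*s)*cos(s)/5 + C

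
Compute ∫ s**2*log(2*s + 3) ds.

s**3*log(2*s + 3)/3 - s**3/9 + s**2/4 - 3*s/4 + 9*log(2*s + 3)/8 + C

Use integration by parts with u = log(2*s + 3), dv = s**2 ds.
Then du = 2/(2*s + 3) ds and v = s**3/3.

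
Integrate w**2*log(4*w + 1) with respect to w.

Use integration by parts with u = log(4*w + 1), dv = w**2 dw.
Then du = 4/(4*w + 1) dw and v = w**3/3.

w**3*log(4*w + 1)/3 - w**3/9 + w**2/24 - w/48 + log(4*w + 1)/192 + C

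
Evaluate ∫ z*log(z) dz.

Use integration by parts with u = log(z), dv = z dz.
Then du = 1/z dz and v = z**2/2.

z**2*log(z)/2 - z**2/4 + C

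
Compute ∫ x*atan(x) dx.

Use integration by parts with u = arctan(x), dv = x dx.
Then du = 1/(x**2 + 1) dx.

x**2*atan(x)/2 - x/2 + atan(x)/2 + C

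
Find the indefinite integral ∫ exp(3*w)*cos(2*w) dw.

Let I denote the integral. Integrate by parts with u = cos(2*w), dv = exp(3*w) dw, so v = exp(3*w)/3: I = exp(3*w)*cos(2*w)/3 + (2/3)·∫ exp(3*w)*sin(2*w) dw.
Apply parts again with u = sin(2*w), dv = exp(3*w) dw: ∫ exp(3*w)*sin(2*w) dw = exp(3*w)*sin(2*w)/3 − (2/3)·I. Substituting back brings back I: I = 2*exp(3*w)*sin(2*w)/9 + exp(3*w)*cos(2*w)/3 − (4/9)·I.
Solving for I: (1 + 4/9)·I equals the remaining terms, so I = (9/13)·(2*exp(3*w)*sin(2*w)/9 + exp(3*w)*cos(2*w)/3).

2*exp(3*w)*sin(2*w)/13 + 3*exp(3*w)*cos(2*w)/13 + C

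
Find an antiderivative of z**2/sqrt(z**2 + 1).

Substitute z = tan(θ), so dz = sec(θ)^2 dθ and the radical becomes sqrt(z**2 + 1) = sec(θ) by the Pythagorean identity.
Integrate the resulting trig expression in θ, then back-substitute tan(θ) = z, sec(θ) = sqrt(z**2 + 1) (absorbing any constant into C).

z*sqrt(z**2 + 1)/2 - log(z + sqrt(z**2 + 1))/2 + C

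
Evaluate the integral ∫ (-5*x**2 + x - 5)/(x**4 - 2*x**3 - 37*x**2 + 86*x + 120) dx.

-125*log(x - 5)/66 + 81*log(x - 4)/50 - 11*log(x + 1)/150 + 191*log(x + 6)/550 + C

Factor the denominator: (x - 5)*(x - 4)*(x + 1)*(x + 6).
Partial-fraction decomposition: 191/(550*(x + 6)) - 11/(150*(x + 1)) + 81/(50*(x - 4)) - 125/(66*(x - 5)).
Integrate each term: A/(x−a) contributes A·log|x−a|.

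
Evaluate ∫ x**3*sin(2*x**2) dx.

Let u = x², du = 2x dx; rewrite as (1/2)∫ u^1·sin(2u) du.
Now integrate by parts 1 time.

-x**2*cos(2*x**2)/4 + sin(2*x**2)/8 + C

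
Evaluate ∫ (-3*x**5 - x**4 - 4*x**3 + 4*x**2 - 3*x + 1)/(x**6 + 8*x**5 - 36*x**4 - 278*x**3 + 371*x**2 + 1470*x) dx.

Factor the denominator: x*(x - 5)*(x - 3)*(x + 2)*(x + 7)**2.
Partial-fraction decomposition: -385799/(176400*(x + 7)) + 4961/(420*(x + 7)**2) - 27/(350*(x + 2)) + 89/(300*(x - 3)) - 5207/(5040*(x - 5)) + 1/(1470*x).
Integrate each term; A/(x−a) gives A·log|x−a|; A/(x−a)² gives −A/(x−a).

log(x)/1470 - 5207*log(x - 5)/5040 + 89*log(x - 3)/300 - 27*log(x + 2)/350 - 385799*log(x + 7)/176400 - 4961/(420*x + 2940) + C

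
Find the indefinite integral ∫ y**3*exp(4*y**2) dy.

(4*y**2 - 1)*exp(4*y**2)/32 + C

Let u = y², du = 2y dy; rewrite as (1/2)∫ u^1·exp(4u) du.
Now integrate by parts 1 time.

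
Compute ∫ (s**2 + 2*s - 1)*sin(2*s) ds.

-s**2*cos(2*s)/2 + s*sin(2*s)/2 - s*cos(2*s) + sin(2*s)/2 + 3*cos(2*s)/4 + C

Use integration by parts with u = s**2 + 2*s - 1, dv = sin(2*s) ds, so v = -cos(2*s)/2.
Apply parts 2 times (tabular method): alternate signs, differentiate u down to 0, integrate dv up.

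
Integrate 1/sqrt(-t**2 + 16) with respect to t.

Substitute t = 4·sin(θ), so dt = 4·cos(θ) dθ and the radical becomes sqrt(-t**2 + 16) = 4·cos(θ) by the Pythagorean identity.
Integrate the resulting trig expression in θ, then back-substitute θ = asin(t/4), sin(θ) = t/4, cos(θ) = sqrt(-t**2 + 16)/4 (absorbing any constant into C).

asin(t/4) + C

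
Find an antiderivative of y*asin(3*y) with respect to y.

Use integration by parts with u = arcsin(3*y), dv = y dy.
Then du = 3/sqrt(-9*y**2 + 1) dy.

y**2*asin(3*y)/2 + y*sqrt(-9*y**2 + 1)/12 - asin(3*y)/36 + C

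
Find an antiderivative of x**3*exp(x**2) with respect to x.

Let u = x², du = 2x dx; rewrite as (1/2)∫ u^1·exp(1u) du.
Now integrate by parts 1 time.

(x**2 - 1)*exp(x**2)/2 + C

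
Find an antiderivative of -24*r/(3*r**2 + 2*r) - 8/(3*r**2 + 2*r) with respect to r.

Let u = 3*r**2 + 2*r, so du = (6*r + 2) dr.
Rewriting, the integral becomes -4·∫ 1/u du = -4·log(u).
Substituting back, u = 3*r**2 + 2*r.

-4*log(3*r**2 + 2*r) + C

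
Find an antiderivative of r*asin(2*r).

Use integration by parts with u = arcsin(2*r), dv = r dr.
Then du = 2/sqrt(-4*r**2 + 1) dr.

r**2*asin(2*r)/2 + r*sqrt(-4*r**2 + 1)/8 - asin(2*r)/16 + C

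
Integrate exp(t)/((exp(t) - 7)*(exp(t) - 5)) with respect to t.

Let u = e^t, du = e^t dt.
The integral becomes ∫ du/((u-7)(u-5)); decompose into partial fractions.

log(exp(t) - 7)/2 - log(exp(t) - 5)/2 + C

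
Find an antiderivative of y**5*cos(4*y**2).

y**4*sin(4*y**2)/8 + y**2*cos(4*y**2)/16 - sin(4*y**2)/64 + C

Let u = y², du = 2y dy; rewrite as (1/2)∫ u^2·cos(4u) du.
Now integrate by parts 2 times.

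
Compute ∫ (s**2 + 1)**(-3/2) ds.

s/sqrt(s**2 + 1) + C

Substitute s = tan(θ), so ds = sec(θ)^2 dθ and the radical becomes sqrt(s**2 + 1) = sec(θ) by the Pythagorean identity.
Integrate the resulting trig expression in θ, then back-substitute tan(θ) = s, sec(θ) = sqrt(s**2 + 1) (absorbing any constant into C).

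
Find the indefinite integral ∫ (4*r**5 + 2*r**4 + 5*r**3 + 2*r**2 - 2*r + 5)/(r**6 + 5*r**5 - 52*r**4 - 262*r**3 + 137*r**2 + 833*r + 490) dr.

Factor the denominator: (r - 7)*(r - 2)*(r + 1)**2*(r + 5)*(r + 7).
Partial-fraction decomposition: 8003/(1134*(r + 7)) - 5905/(1344*(r + 5)) + 253/(6912*(r + 1)) + 1/(288*(r + 1)**2) - 209/(2835*(r - 2)) + 36917/(26880*(r - 7)).
Integrate each term; A/(r−a) gives A·log|r−a|; A/(r−a)² gives −A/(r−a).

36917*log(r - 7)/26880 - 209*log(r - 2)/2835 + 253*log(r + 1)/6912 - 5905*log(r + 5)/1344 + 8003*log(r + 7)/1134 - 1/(288*r + 288) + C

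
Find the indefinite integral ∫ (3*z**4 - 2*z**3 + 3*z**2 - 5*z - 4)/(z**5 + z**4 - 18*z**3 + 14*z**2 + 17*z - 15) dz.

197*log(z - 3)/128 - 47*log(z - 1)/144 - 9*log(z + 1)/64 + 2221*log(z + 5)/1152 - 5/(24*z - 24) + C

Factor the denominator: (z - 3)*(z - 1)**2*(z + 1)*(z + 5).
Partial-fraction decomposition: 2221/(1152*(z + 5)) - 9/(64*(z + 1)) - 47/(144*(z - 1)) + 5/(24*(z - 1)**2) + 197/(128*(z - 3)).
Integrate each term; A/(z−a) gives A·log|z−a|; A/(z−a)² gives −A/(z−a).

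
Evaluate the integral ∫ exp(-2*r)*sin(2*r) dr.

-exp(-2*r)*sin(2*r)/4 - exp(-2*r)*cos(2*r)/4 + C

Let I denote the integral. Integrate by parts with u = sin(2*r), dv = exp(-2*r) dr, so v = -exp(-2*r)/2: I = -exp(-2*r)*sin(2*r)/2 + ∫ exp(-2*r)*cos(2*r) dr.
Apply parts again with u = cos(2*r), dv = exp(-2*r) dr: ∫ exp(-2*r)*cos(2*r) dr = -exp(-2*r)*cos(2*r)/2 − I. Substituting back brings back I: I = -exp(-2*r)*sin(2*r)/2 - exp(-2*r)*cos(2*r)/2 − I.
Solving for I: (1 + 1)·I equals the remaining terms, so I = (1/2)·(-exp(-2*r)*sin(2*r)/2 - exp(-2*r)*cos(2*r)/2).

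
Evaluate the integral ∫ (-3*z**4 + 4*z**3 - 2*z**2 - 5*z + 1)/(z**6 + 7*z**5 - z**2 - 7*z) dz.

-log(z)/7 - 5*log(z - 1)/32 - log(z + 1)/8 + 2879*log(z + 7)/5600 - 9*log(z**2 + 1)/200 + 63*atan(z)/100 + C

Factor the denominator: z*(z - 1)*(z + 1)*(z + 7)*(z**2 + 1).
Partial-fraction decomposition: -9*(z - 7)/(100*(z**2 + 1)) + 2879/(5600*(z + 7)) - 1/(8*(z + 1)) - 5/(32*(z - 1)) - 1/(7*z).
Integrate each term; A/(z−a) gives A·log|z−a|; the (Bz+D)/(z²+p²) term gives a log and an atan.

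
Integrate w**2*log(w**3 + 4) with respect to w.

w**3*log(w**3 + 4)/3 - w**3/3 + 4*log(w**3 + 4)/3 + C

Let u = w**3 + 4, so du = (3*w**2) dw.
The integral becomes (1/3)·∫ log(u) du; integrate by parts with u′=log(u), dv′=du.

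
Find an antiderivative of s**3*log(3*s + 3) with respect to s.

s**4*log(3*s + 3)/4 - s**4/16 + s**3/12 - s**2/8 + s/4 - log(s + 1)/4 + C

Use integration by parts with u = log(3*s + 3), dv = s**3 ds.
Then du = 3/(3*s + 3) ds and v = s**4/4.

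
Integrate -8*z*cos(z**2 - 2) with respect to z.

Let u = z**2 - 2, so du = (2*z) dz.
Rewriting, the integral becomes -4·∫ cos(u) du = -4·sin(u).
Substituting back, u = z**2 - 2.

-4*sin(z**2 - 2) + C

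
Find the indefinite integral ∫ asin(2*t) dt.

Use integration by parts with u = arcsin(2*t), dv = dt.
Then du = 2/sqrt(-4*t**2 + 1) dt.

t*asin(2*t) + sqrt(-4*t**2 + 1)/2 + C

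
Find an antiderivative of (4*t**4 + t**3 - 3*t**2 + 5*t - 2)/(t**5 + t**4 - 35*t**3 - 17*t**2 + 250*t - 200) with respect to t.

Factor the denominator: (t - 5)*(t - 2)*(t - 1)*(t + 4)*(t + 5).
Partial-fraction decomposition: 2273/(420*(t + 5)) - 89/(27*(t + 4)) + 1/(24*(t - 1)) - 34/(63*(t - 2)) + 2573/(1080*(t - 5)).
Integrate each term: A/(t−a) contributes A·log|t−a|.

2573*log(t - 5)/1080 - 34*log(t - 2)/63 + log(t - 1)/24 - 89*log(t + 4)/27 + 2273*log(t + 5)/420 + C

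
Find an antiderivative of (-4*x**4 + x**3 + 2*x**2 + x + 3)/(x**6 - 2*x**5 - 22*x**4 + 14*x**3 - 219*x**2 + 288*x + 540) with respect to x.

-543*log(x - 6)/1540 + 43*log(x - 2)/1092 - log(x + 1)/840 + 2577*log(x + 5)/10472 + 151*log(x**2 + 9)/4420 - 811*atan(x/3)/3315 + C

Factor the denominator: (x - 6)*(x - 2)*(x + 1)*(x + 5)*(x**2 + 9).
Partial-fraction decomposition: (151*x - 1622)/(2210*(x**2 + 9)) + 2577/(10472*(x + 5)) - 1/(840*(x + 1)) + 43/(1092*(x - 2)) - 543/(1540*(x - 6)).
Integrate each term; A/(x−a) gives A·log|x−a|; the (Bx+D)/(x²+p²) term gives a log and an atan.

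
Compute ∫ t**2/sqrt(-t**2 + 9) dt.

-t*sqrt(-t**2 + 9)/2 + 9*asin(t/3)/2 + C

Substitute t = 3·sin(θ), so dt = 3·cos(θ) dθ and the radical becomes sqrt(-t**2 + 9) = 3·cos(θ) by the Pythagorean identity.
Integrate the resulting trig expression in θ, then back-substitute θ = asin(t/3), sin(θ) = t/3, cos(θ) = sqrt(-t**2 + 9)/3 (absorbing any constant into C).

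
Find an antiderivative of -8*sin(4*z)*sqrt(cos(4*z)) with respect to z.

Let u = cos(4*z), so du = (-4*sin(4*z)) dz.
Rewriting, the integral becomes 2·∫ √u du = 2·(2/3)u^(3/2).
Substituting back, u = cos(4*z).

4*cos(4*z)**(3/2)/3 + C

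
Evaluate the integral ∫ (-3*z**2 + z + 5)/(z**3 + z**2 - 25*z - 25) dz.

-13*log(z - 5)/12 - log(z + 1)/24 - 15*log(z + 5)/8 + C

Factor the denominator: (z - 5)*(z + 1)*(z + 5).
Partial-fraction decomposition: -15/(8*(z + 5)) - 1/(24*(z + 1)) - 13/(12*(z - 5)).
Integrate each term: A/(z−a) contributes A·log|z−a|.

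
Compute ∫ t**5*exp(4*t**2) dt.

(8*t**4 - 4*t**2 + 1)*exp(4*t**2)/64 + C

Let u = t², du = 2t dt; rewrite as (1/2)∫ u^2·exp(4u) du.
Now integrate by parts 2 times.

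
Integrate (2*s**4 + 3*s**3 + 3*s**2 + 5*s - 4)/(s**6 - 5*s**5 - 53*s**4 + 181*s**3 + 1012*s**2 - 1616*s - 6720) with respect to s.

Factor the denominator: (s - 7)*(s - 5)*(s - 4)*(s + 3)*(s + 4)**2.
Partial-fraction decomposition: 860/(9801*(s + 4)) + 43/(99*(s + 4)**2) - 89/(560*(s + 3)) + 4/(7*(s - 4)) - 1721/(1296*(s - 5)) + 2003/(2420*(s - 7)).
Integrate each term; A/(s−a) gives A·log|s−a|; A/(s−a)² gives −A/(s−a).

2003*log(s - 7)/2420 - 1721*log(s - 5)/1296 + 4*log(s - 4)/7 - 89*log(s + 3)/560 + 860*log(s + 4)/9801 - 43/(99*s + 396) + C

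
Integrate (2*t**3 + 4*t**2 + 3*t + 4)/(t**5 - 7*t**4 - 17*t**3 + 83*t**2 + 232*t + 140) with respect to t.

Factor the denominator: (t - 7)*(t - 5)*(t + 1)*(t + 2)**2.
Partial-fraction decomposition: -535/(3969*(t + 2)) + 2/(63*(t + 2)**2) + 1/(16*(t + 1)) - 123/(196*(t - 5)) + 907/(1296*(t - 7)).
Integrate each term; A/(t−a) gives A·log|t−a|; A/(t−a)² gives −A/(t−a).

907*log(t - 7)/1296 - 123*log(t - 5)/196 + log(t + 1)/16 - 535*log(t + 2)/3969 - 2/(63*t + 126) + C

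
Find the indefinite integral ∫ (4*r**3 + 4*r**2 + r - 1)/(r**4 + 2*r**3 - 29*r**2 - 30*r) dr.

log(r)/30 + 302*log(r - 5)/165 - log(r + 1)/15 + 727*log(r + 6)/330 + C

Factor the denominator: r*(r - 5)*(r + 1)*(r + 6).
Partial-fraction decomposition: 727/(330*(r + 6)) - 1/(15*(r + 1)) + 302/(165*(r - 5)) + 1/(30*r).
Integrate each term: A/(r−a) contributes A·log|r−a|.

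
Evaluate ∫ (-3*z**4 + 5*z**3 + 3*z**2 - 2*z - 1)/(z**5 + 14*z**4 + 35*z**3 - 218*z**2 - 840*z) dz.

log(z)/840 - 409*log(z - 4)/3960 - 1208*log(z + 5)/45 + 4849*log(z + 6)/60 - 4379*log(z + 7)/77 + C

Factor the denominator: z*(z - 4)*(z + 5)*(z + 6)*(z + 7).
Partial-fraction decomposition: -4379/(77*(z + 7)) + 4849/(60*(z + 6)) - 1208/(45*(z + 5)) - 409/(3960*(z - 4)) + 1/(840*z).
Integrate each term: A/(z−a) contributes A·log|z−a|.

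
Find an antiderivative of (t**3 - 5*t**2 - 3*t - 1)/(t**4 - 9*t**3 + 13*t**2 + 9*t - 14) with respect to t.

19*log(t - 7)/60 + 19*log(t - 2)/15 - 2*log(t - 1)/3 + log(t + 1)/12 + C

Factor the denominator: (t - 7)*(t - 2)*(t - 1)*(t + 1).
Partial-fraction decomposition: 1/(12*(t + 1)) - 2/(3*(t - 1)) + 19/(15*(t - 2)) + 19/(60*(t - 7)).
Integrate each term: A/(t−a) contributes A·log|t−a|.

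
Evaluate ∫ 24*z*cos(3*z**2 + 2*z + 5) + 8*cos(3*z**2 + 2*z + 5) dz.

Let u = 3*z**2 + 2*z + 5, so du = (6*z + 2) dz.
Rewriting, the integral becomes 4·∫ cos(u) du = 4·sin(u).
Substituting back, u = 3*z**2 + 2*z + 5.

4*sin(3*z**2 + 2*z + 5) + C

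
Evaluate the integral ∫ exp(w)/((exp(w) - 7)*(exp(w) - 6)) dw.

Let u = e^w, du = e^w dw.
The integral becomes ∫ du/((u-6)(u-7)); decompose into partial fractions.

log(exp(w) - 7) - log(exp(w) - 6) + C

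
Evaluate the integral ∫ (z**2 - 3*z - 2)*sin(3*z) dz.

-z**2*cos(3*z)/3 + 2*z*sin(3*z)/9 + z*cos(3*z) - sin(3*z)/3 + 20*cos(3*z)/27 + C

Use integration by parts with u = z**2 - 3*z - 2, dv = sin(3*z) dz, so v = -cos(3*z)/3.
Apply parts 2 times (tabular method): alternate signs, differentiate u down to 0, integrate dv up.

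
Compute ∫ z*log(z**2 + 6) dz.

z**2*log(z**2 + 6)/2 - z**2/2 + 3*log(z**2 + 6) + C

Let u = z**2 + 6, so du = (2*z) dz.
The integral becomes (1/2)·∫ log(u) du; integrate by parts with u′=log(u), dv′=du.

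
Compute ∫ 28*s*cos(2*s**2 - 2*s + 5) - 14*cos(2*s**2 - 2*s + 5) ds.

Let u = 2*s**2 - 2*s + 5, so du = (4*s - 2) ds.
Rewriting, the integral becomes 7·∫ cos(u) du = 7·sin(u).
Substituting back, u = 2*s**2 - 2*s + 5.

7*sin(2*s**2 - 2*s + 5) + C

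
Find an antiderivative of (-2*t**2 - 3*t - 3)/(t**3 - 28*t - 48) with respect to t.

-93*log(t - 6)/80 + 5*log(t + 2)/16 - 23*log(t + 4)/20 + C

Factor the denominator: (t - 6)*(t + 2)*(t + 4).
Partial-fraction decomposition: -23/(20*(t + 4)) + 5/(16*(t + 2)) - 93/(80*(t - 6)).
Integrate each term: A/(t−a) contributes A·log|t−a|.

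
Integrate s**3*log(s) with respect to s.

Use integration by parts with u = log(s), dv = s**3 ds.
Then du = 1/s ds and v = s**4/4.

s**4*log(s)/4 - s**4/16 + C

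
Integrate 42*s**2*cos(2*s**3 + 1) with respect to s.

Let u = 2*s**3 + 1, so du = (6*s**2) ds.
Rewriting, the integral becomes 7·∫ cos(u) du = 7·sin(u).
Substituting back, u = 2*s**3 + 1.

7*sin(2*s**3 + 1) + C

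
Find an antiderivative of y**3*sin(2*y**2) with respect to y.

-y**2*cos(2*y**2)/4 + sin(2*y**2)/8 + C

Let u = y², du = 2y dy; rewrite as (1/2)∫ u^1·sin(2u) du.
Now integrate by parts 1 time.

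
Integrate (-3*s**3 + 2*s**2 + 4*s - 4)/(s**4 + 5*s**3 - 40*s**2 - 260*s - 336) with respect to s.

-907*log(s - 7)/1287 - 5*log(s + 2)/18 + 51*log(s + 4)/11 - 173*log(s + 6)/26 + C

Factor the denominator: (s - 7)*(s + 2)*(s + 4)*(s + 6).
Partial-fraction decomposition: -173/(26*(s + 6)) + 51/(11*(s + 4)) - 5/(18*(s + 2)) - 907/(1287*(s - 7)).
Integrate each term: A/(s−a) contributes A·log|s−a|.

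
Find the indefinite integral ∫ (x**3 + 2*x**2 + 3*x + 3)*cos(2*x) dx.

Use integration by parts with u = x**3 + 2*x**2 + 3*x + 3, dv = cos(2*x) dx, so v = sin(2*x)/2.
Apply parts 3 times (tabular method): alternate signs, differentiate u down to 0, integrate dv up.

x**3*sin(2*x)/2 + x**2*sin(2*x) + 3*x**2*cos(2*x)/4 + 3*x*sin(2*x)/4 + x*cos(2*x) + sin(2*x) + 3*cos(2*x)/8 + C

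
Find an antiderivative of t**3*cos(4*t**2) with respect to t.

t**2*sin(4*t**2)/8 + cos(4*t**2)/32 + C

Let u = t², du = 2t dt; rewrite as (1/2)∫ u^1·cos(4u) du.
Now integrate by parts 1 time.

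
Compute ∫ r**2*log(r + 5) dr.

Use integration by parts with u = log(r + 5), dv = r**2 dr.
Then du = 1/(r + 5) dr and v = r**3/3.

r**3*log(r + 5)/3 - r**3/9 + 5*r**2/6 - 25*r/3 + 125*log(r + 5)/3 + C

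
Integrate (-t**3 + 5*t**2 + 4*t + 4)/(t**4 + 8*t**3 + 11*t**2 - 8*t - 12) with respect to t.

Factor the denominator: (t - 1)*(t + 1)*(t + 2)*(t + 6).
Partial-fraction decomposition: -94/(35*(t + 6)) + 2/(t + 2) - 3/(5*(t + 1)) + 2/(7*(t - 1)).
Integrate each term: A/(t−a) contributes A·log|t−a|.

2*log(t - 1)/7 - 3*log(t + 1)/5 + 2*log(t + 2) - 94*log(t + 6)/35 + C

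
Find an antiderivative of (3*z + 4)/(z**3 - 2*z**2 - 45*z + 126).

22*log(z - 6)/39 - 13*log(z - 3)/30 - 17*log(z + 7)/130 + C

Factor the denominator: (z - 6)*(z - 3)*(z + 7).
Partial-fraction decomposition: -17/(130*(z + 7)) - 13/(30*(z - 3)) + 22/(39*(z - 6)).
Integrate each term: A/(z−a) contributes A·log|z−a|.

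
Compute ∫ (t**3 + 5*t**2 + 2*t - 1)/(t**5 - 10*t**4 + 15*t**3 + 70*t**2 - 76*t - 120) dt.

407*log(t - 6)/224 - 37*log(t - 5)/18 + 31*log(t - 2)/144 - log(t + 1)/126 + log(t + 2)/32 + C

Factor the denominator: (t - 6)*(t - 5)*(t - 2)*(t + 1)*(t + 2).
Partial-fraction decomposition: 1/(32*(t + 2)) - 1/(126*(t + 1)) + 31/(144*(t - 2)) - 37/(18*(t - 5)) + 407/(224*(t - 6)).
Integrate each term: A/(t−a) contributes A·log|t−a|.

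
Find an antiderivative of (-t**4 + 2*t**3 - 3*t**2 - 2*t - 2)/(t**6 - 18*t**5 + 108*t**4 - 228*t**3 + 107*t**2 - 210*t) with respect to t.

log(t)/105 - 939*log(t - 7)/350 + 493*log(t - 6)/111 - 231*log(t - 5)/130 + 53*log(t**2 + 1)/12025 + 192*atan(t)/12025 + C

Factor the denominator: t*(t - 7)*(t - 6)*(t - 5)*(t**2 + 1).
Partial-fraction decomposition: 2*(53*t + 96)/(12025*(t**2 + 1)) - 231/(130*(t - 5)) + 493/(111*(t - 6)) - 939/(350*(t - 7)) + 1/(105*t).
Integrate each term; A/(t−a) gives A·log|t−a|; the (Bt+D)/(t²+p²) term gives a log and an atan.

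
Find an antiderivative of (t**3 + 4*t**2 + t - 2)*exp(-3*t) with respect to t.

Use integration by parts with u = t**3 + 4*t**2 + t - 2, dv = exp(-3*t) dt, so v = -exp(-3*t)/3.
Apply parts 3 times (tabular method): alternate signs, differentiate u down to 0, integrate dv up.

(-9*t**3 - 45*t**2 - 39*t + 5)*exp(-3*t)/27 + C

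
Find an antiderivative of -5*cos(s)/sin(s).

-5*log(sin(s)) + C

Let u = sin(s), so du = (cos(s)) ds.
Rewriting, the integral becomes -5·∫ 1/u du = -5·log(u).
Substituting back, u = sin(s).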